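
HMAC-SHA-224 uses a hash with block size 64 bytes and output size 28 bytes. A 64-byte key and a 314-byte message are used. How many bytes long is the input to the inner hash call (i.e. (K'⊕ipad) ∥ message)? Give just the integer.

Key is 64 ≤ 64 bytes, zero-padded: |K'| = 64.
Inner input = (K'⊕ipad) ∥ m → 64 + 314 = 378 bytes.

378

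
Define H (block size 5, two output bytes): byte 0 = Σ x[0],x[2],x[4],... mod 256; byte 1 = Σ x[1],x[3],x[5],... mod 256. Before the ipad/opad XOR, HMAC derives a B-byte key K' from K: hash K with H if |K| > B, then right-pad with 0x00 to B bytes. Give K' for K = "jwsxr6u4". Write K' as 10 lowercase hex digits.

c459000000

|K| = 8 > B = 5, so first hash the key.
H(K): even-index sum = 452 mod 256 = 196; odd-index sum = 345 mod 256 = 89 → c4 59.
Zero-pad H(K) = c4 59 to 5 bytes: K' = c4 59 00 00 00.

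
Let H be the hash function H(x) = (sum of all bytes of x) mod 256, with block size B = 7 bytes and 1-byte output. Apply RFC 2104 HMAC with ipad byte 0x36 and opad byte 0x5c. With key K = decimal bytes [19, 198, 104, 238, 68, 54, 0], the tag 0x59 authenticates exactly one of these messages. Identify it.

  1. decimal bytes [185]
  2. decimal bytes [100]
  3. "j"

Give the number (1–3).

Key decimal bytes [19, 198, 104, 238, 68, 54, 0] = 13 c6 68 ee 44 36 00 is exactly B = 7 bytes: K' = 13 c6 68 ee 44 36 00.
K' ⊕ ipad = 25 f0 5e d8 72 00 36; K' ⊕ opad = 4f 9a 34 b2 18 6a 5c.
m1: inner = H(25 f0 5e d8 72 00 36 b9) = ac; tag = H(4f 9a 34 b2 18 6a 5c ac) = 59 ← matches
m2: inner = H(25 f0 5e d8 72 00 36 64) = 57; tag = H(4f 9a 34 b2 18 6a 5c 57) = 04
m3: inner = H(25 f0 5e d8 72 00 36 6a) = 5d; tag = H(4f 9a 34 b2 18 6a 5c 5d) = 0a

1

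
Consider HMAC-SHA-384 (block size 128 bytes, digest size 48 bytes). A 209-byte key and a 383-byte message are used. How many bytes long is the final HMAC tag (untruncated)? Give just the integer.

The tag is one SHA-384 digest: 48 bytes.

48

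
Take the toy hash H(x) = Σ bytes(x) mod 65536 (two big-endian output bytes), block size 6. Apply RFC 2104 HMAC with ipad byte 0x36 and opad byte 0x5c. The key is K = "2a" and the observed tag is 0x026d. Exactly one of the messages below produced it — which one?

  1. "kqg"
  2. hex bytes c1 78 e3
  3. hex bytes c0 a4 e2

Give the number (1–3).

Key "2a" = 32 61 is 2 bytes ≤ B = 6; zero-pad to 6 bytes: K' = 32 61 00 00 00 00.
K' ⊕ ipad = 04 57 36 36 36 36; K' ⊕ opad = 6e 3d 5c 5c 5c 5c.
m1: inner = H(04 57 36 36 36 36 6b 71 67) = 02 76; tag = H(6e 3d 5c 5c 5c 5c 02 76) = 0293
m2: inner = H(04 57 36 36 36 36 c1 78 e3) = 03 4f; tag = H(6e 3d 5c 5c 5c 5c 03 4f) = 026d ← matches
m3: inner = H(04 57 36 36 36 36 c0 a4 e2) = 03 79; tag = H(6e 3d 5c 5c 5c 5c 03 79) = 0297

2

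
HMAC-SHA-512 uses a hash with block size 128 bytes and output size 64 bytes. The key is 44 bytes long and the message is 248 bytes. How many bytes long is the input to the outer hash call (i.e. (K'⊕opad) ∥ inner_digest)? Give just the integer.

192

Key is 44 ≤ 128 bytes, zero-padded: |K'| = 128.
Outer input = (K'⊕opad) ∥ H(inner) → 128 + 64 = 192 bytes.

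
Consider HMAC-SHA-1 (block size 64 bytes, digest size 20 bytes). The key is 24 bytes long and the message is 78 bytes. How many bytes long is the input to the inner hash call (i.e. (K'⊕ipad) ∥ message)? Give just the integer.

142

Key is 24 ≤ 64 bytes, zero-padded: |K'| = 64.
Inner input = (K'⊕ipad) ∥ m → 64 + 78 = 142 bytes.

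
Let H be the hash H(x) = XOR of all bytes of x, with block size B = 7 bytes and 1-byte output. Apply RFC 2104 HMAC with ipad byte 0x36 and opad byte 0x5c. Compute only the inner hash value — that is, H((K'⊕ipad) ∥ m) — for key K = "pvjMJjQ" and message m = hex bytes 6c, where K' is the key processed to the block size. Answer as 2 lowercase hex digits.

Key "pvjMJjQ" = 70 76 6a 4d 4a 6a 51 is exactly B = 7 bytes: K' = 70 76 6a 4d 4a 6a 51.
K' ⊕ ipad = 46 40 5c 7b 7c 5c 67.
Inner input = 46 40 5c 7b 7c 5c 67 ∥ 6c.
Inner hash: XOR 46⊕40⊕5c⊕7b⊕7c⊕5c⊕67⊕6c = 0a.

0a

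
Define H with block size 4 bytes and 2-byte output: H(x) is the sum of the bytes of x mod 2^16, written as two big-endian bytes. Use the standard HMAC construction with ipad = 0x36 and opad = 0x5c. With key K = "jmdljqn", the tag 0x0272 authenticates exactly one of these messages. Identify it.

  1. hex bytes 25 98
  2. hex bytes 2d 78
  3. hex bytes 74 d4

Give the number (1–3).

3

Key "jmdljqn" = 6a 6d 64 6c 6a 71 6e is 7 bytes > B = 4, so hash it first: H(key) = 02 f0, then zero-pad to 4 bytes: K' = 02 f0 00 00.
K' ⊕ ipad = 34 c6 36 36; K' ⊕ opad = 5e ac 5c 5c.
m1: inner = H(34 c6 36 36 25 98) = 02 23; tag = H(5e ac 5c 5c 02 23) = 01e7
m2: inner = H(34 c6 36 36 2d 78) = 02 0b; tag = H(5e ac 5c 5c 02 0b) = 01cf
m3: inner = H(34 c6 36 36 74 d4) = 02 ae; tag = H(5e ac 5c 5c 02 ae) = 0272 ← matches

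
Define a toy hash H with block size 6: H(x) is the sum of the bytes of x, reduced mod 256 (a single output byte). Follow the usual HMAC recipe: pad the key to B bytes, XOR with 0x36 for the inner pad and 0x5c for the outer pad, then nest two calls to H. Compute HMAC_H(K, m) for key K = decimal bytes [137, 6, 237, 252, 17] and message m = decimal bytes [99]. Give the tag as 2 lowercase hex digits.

7d

Key decimal bytes [137, 6, 237, 252, 17] = 89 06 ed fc 11 is 5 bytes ≤ B = 6; zero-pad to 6 bytes: K' = 89 06 ed fc 11 00.
K' ⊕ ipad = bf 30 db ca 27 36.  K' ⊕ opad = d5 5a b1 a0 4d 5c.
Inner input = (K'⊕ipad) ∥ m = bf 30 db ca 27 36 ∥ 63.
Inner hash: sum = 191+48+219+202+39+54+99 = 852; mod 256 = 84 → 54.
Outer input = (K'⊕opad) ∥ inner = d5 5a b1 a0 4d 5c ∥ 54.
Outer hash (tag): sum = 213+90+177+160+77+92+84 = 893; mod 256 = 125 → 7d.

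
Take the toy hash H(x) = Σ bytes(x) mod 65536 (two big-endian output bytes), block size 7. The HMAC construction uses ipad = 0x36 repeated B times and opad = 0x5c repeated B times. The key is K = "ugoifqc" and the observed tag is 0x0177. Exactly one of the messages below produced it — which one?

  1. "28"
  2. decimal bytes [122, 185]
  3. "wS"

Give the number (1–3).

Key "ugoifqc" = 75 67 6f 69 66 71 63 is exactly B = 7 bytes: K' = 75 67 6f 69 66 71 63.
K' ⊕ ipad = 43 51 59 5f 50 47 55; K' ⊕ opad = 29 3b 33 35 3a 2d 3f.
m1: inner = H(43 51 59 5f 50 47 55 32 38) = 02 a2; tag = H(29 3b 33 35 3a 2d 3f 02 a2) = 0216
m2: inner = H(43 51 59 5f 50 47 55 7a b9) = 03 6b; tag = H(29 3b 33 35 3a 2d 3f 03 6b) = 01e0
m3: inner = H(43 51 59 5f 50 47 55 77 53) = 03 02; tag = H(29 3b 33 35 3a 2d 3f 03 02) = 0177 ← matches

3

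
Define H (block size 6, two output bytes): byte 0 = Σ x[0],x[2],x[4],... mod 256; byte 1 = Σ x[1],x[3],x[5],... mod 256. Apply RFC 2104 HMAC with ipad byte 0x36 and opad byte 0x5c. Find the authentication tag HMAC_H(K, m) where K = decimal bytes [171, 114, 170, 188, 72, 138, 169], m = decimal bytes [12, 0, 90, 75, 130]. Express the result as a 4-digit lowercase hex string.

Key decimal bytes [171, 114, 170, 188, 72, 138, 169] = ab 72 aa bc 48 8a a9 is 7 bytes > B = 6, so hash it first: H(key) = 46 b8, then zero-pad to 6 bytes: K' = 46 b8 00 00 00 00.
K' ⊕ ipad = 70 8e 36 36 36 36.  K' ⊕ opad = 1a e4 5c 5c 5c 5c.
Inner input = (K'⊕ipad) ∥ m = 70 8e 36 36 36 36 ∥ 0c 00 5a 4b 82.
Inner hash: even-index sum = 452 mod 256 = 196; odd-index sum = 325 mod 256 = 69 → c4 45.
Outer input = (K'⊕opad) ∥ inner = 1a e4 5c 5c 5c 5c ∥ c4 45.
Outer hash (tag): even-index sum = 406 mod 256 = 150; odd-index sum = 481 mod 256 = 225 → 96 e1.

96e1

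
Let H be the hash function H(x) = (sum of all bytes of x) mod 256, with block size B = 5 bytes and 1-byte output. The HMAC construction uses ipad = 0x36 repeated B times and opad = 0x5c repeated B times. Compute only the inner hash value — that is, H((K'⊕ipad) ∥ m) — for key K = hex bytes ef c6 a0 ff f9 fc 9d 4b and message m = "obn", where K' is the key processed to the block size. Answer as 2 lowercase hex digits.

1e

Key hex bytes ef c6 a0 ff f9 fc 9d 4b is 8 bytes > B = 5, so hash it first: H(key) = 31, then zero-pad to 5 bytes: K' = 31 00 00 00 00.
K' ⊕ ipad = 07 36 36 36 36.
Inner input = 07 36 36 36 36 ∥ 6f 62 6e.
Inner hash: sum = 7+54+54+54+54+111+98+110 = 542; mod 256 = 30 → 1e.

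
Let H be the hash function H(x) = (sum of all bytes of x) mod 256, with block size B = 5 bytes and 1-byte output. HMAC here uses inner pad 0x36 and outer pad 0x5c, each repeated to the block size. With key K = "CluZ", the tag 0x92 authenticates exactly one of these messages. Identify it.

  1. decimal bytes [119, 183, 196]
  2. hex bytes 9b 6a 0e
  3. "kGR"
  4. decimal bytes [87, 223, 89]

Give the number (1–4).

3

Key "CluZ" = 43 6c 75 5a is 4 bytes ≤ B = 5; zero-pad to 5 bytes: K' = 43 6c 75 5a 00.
K' ⊕ ipad = 75 5a 43 6c 36; K' ⊕ opad = 1f 30 29 06 5c.
m1: inner = H(75 5a 43 6c 36 77 b7 c4) = a6; tag = H(1f 30 29 06 5c a6) = 80
m2: inner = H(75 5a 43 6c 36 9b 6a 0e) = c7; tag = H(1f 30 29 06 5c c7) = a1
m3: inner = H(75 5a 43 6c 36 6b 47 52) = b8; tag = H(1f 30 29 06 5c b8) = 92 ← matches
m4: inner = H(75 5a 43 6c 36 57 df 59) = 43; tag = H(1f 30 29 06 5c 43) = 1d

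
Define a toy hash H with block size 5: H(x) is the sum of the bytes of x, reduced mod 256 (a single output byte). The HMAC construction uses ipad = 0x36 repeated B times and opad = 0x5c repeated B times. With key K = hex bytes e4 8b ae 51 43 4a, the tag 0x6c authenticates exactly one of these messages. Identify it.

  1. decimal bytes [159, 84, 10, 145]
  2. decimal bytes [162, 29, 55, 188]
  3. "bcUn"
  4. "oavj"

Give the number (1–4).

4

Key hex bytes e4 8b ae 51 43 4a is 6 bytes > B = 5, so hash it first: H(key) = fb, then zero-pad to 5 bytes: K' = fb 00 00 00 00.
K' ⊕ ipad = cd 36 36 36 36; K' ⊕ opad = a7 5c 5c 5c 5c.
m1: inner = H(cd 36 36 36 36 9f 54 0a 91) = 33; tag = H(a7 5c 5c 5c 5c 33) = 4a
m2: inner = H(cd 36 36 36 36 a2 1d 37 bc) = 57; tag = H(a7 5c 5c 5c 5c 57) = 6e
m3: inner = H(cd 36 36 36 36 62 63 55 6e) = 2d; tag = H(a7 5c 5c 5c 5c 2d) = 44
m4: inner = H(cd 36 36 36 36 6f 61 76 6a) = 55; tag = H(a7 5c 5c 5c 5c 55) = 6c ← matches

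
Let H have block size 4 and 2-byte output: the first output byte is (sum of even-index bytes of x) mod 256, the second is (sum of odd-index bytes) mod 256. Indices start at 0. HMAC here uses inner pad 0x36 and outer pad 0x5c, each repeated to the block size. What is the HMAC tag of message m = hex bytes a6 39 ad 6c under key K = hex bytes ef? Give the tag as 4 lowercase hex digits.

71c9

Key hex bytes ef is 1 byte ≤ B = 4; zero-pad to 4 bytes: K' = ef 00 00 00.
K' ⊕ ipad = d9 36 36 36.  K' ⊕ opad = b3 5c 5c 5c.
Inner input = (K'⊕ipad) ∥ m = d9 36 36 36 ∥ a6 39 ad 6c.
Inner hash: even-index sum = 610 mod 256 = 98; odd-index sum = 273 mod 256 = 17 → 62 11.
Outer input = (K'⊕opad) ∥ inner = b3 5c 5c 5c ∥ 62 11.
Outer hash (tag): even-index sum = 369 mod 256 = 113; odd-index sum = 201 mod 256 = 201 → 71 c9.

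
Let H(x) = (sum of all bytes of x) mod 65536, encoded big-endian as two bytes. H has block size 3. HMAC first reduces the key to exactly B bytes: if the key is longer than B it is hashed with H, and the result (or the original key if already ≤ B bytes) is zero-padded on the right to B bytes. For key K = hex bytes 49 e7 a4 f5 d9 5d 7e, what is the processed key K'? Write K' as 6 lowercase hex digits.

047d00

|K| = 7 > B = 3, so first hash the key.
H(K): sum = 73+231+164+245+217+93+126 = 1149 → 04 7d.
Zero-pad H(K) = 04 7d to 3 bytes: K' = 04 7d 00.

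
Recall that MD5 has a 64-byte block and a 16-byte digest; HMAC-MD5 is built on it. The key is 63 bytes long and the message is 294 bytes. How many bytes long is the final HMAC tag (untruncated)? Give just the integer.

The tag is one MD5 digest: 16 bytes.

16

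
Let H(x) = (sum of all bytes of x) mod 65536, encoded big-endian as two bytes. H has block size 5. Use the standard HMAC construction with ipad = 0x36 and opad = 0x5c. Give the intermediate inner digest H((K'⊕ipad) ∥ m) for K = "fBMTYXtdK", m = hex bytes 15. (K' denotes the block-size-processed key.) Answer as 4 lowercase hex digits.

Key "fBMTYXtdK" = 66 42 4d 54 59 58 74 64 4b is 9 bytes > B = 5, so hash it first: H(key) = 03 1d, then zero-pad to 5 bytes: K' = 03 1d 00 00 00.
K' ⊕ ipad = 35 2b 36 36 36.
Inner input = 35 2b 36 36 36 ∥ 15.
Inner hash: sum = 53+43+54+54+54+21 = 279 → 01 17.

0117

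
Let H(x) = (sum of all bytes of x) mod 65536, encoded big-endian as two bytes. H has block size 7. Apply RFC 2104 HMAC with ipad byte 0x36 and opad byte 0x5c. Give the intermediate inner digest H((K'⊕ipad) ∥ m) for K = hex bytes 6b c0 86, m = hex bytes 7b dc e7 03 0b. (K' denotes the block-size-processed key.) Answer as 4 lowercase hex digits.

Key hex bytes 6b c0 86 is 3 bytes ≤ B = 7; zero-pad to 7 bytes: K' = 6b c0 86 00 00 00 00.
K' ⊕ ipad = 5d f6 b0 36 36 36 36.
Inner input = 5d f6 b0 36 36 36 36 ∥ 7b dc e7 03 0b.
Inner hash: sum = 93+246+176+54+54+54+54+123+220+231+3+11 = 1319 → 05 27.

0527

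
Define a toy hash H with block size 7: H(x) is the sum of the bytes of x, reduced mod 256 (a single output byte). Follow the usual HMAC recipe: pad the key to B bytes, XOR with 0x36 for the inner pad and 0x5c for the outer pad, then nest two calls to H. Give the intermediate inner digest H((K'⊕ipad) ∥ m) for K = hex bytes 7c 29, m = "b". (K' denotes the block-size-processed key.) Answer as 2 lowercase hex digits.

d9

Key hex bytes 7c 29 is 2 bytes ≤ B = 7; zero-pad to 7 bytes: K' = 7c 29 00 00 00 00 00.
K' ⊕ ipad = 4a 1f 36 36 36 36 36.
Inner input = 4a 1f 36 36 36 36 36 ∥ 62.
Inner hash: sum = 74+31+54+54+54+54+54+98 = 473; mod 256 = 217 → d9.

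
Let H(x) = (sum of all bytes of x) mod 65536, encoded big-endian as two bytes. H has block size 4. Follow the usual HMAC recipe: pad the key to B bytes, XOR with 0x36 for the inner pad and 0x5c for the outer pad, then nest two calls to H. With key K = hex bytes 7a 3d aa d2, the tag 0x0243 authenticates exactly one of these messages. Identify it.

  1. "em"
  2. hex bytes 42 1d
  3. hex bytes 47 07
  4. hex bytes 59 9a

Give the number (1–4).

2

Key hex bytes 7a 3d aa d2 is exactly B = 4 bytes: K' = 7a 3d aa d2.
K' ⊕ ipad = 4c 0b 9c e4; K' ⊕ opad = 26 61 f6 8e.
m1: inner = H(4c 0b 9c e4 65 6d) = 02 a9; tag = H(26 61 f6 8e 02 a9) = 02b6
m2: inner = H(4c 0b 9c e4 42 1d) = 02 36; tag = H(26 61 f6 8e 02 36) = 0243 ← matches
m3: inner = H(4c 0b 9c e4 47 07) = 02 25; tag = H(26 61 f6 8e 02 25) = 0232
m4: inner = H(4c 0b 9c e4 59 9a) = 02 ca; tag = H(26 61 f6 8e 02 ca) = 02d7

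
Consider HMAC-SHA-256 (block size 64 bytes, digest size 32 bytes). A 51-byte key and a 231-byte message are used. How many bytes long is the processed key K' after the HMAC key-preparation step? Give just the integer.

Key is 51 ≤ 64 bytes, zero-padded: |K'| = 64.

64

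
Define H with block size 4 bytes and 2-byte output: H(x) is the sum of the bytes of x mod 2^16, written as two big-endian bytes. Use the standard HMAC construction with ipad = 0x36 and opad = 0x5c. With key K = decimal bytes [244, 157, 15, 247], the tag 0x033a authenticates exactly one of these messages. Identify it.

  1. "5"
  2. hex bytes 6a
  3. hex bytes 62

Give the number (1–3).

2

Key decimal bytes [244, 157, 15, 247] = f4 9d 0f f7 is exactly B = 4 bytes: K' = f4 9d 0f f7.
K' ⊕ ipad = c2 ab 39 c1; K' ⊕ opad = a8 c1 53 ab.
m1: inner = H(c2 ab 39 c1 35) = 02 9c; tag = H(a8 c1 53 ab 02 9c) = 0305
m2: inner = H(c2 ab 39 c1 6a) = 02 d1; tag = H(a8 c1 53 ab 02 d1) = 033a ← matches
m3: inner = H(c2 ab 39 c1 62) = 02 c9; tag = H(a8 c1 53 ab 02 c9) = 0332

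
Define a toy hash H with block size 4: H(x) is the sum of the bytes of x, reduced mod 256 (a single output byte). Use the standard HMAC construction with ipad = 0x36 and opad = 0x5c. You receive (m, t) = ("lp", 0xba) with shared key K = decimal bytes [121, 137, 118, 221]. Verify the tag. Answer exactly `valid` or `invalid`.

Key decimal bytes [121, 137, 118, 221] = 79 89 76 dd is exactly B = 4 bytes: K' = 79 89 76 dd.
K' ⊕ ipad = 4f bf 40 eb; K' ⊕ opad = 25 d5 2a 81.
Inner hash: sum = 79+191+64+235+108+112 = 789; mod 256 = 21 → 15.
Outer hash (recomputed tag): sum = 37+213+42+129+21 = 442; mod 256 = 186 → ba.
Recomputed tag = ba; claimed = ba → match.

valid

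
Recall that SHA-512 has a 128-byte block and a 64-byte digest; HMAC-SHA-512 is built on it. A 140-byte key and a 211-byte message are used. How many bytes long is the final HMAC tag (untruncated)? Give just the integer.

64

The tag is one SHA-512 digest: 64 bytes.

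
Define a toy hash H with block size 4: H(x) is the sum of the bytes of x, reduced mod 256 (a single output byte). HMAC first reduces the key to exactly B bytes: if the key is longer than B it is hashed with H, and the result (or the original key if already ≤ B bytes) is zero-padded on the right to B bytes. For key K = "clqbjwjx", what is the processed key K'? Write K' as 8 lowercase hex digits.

65000000

|K| = 8 > B = 4, so first hash the key.
H(K): sum = 99+108+113+98+106+119+106+120 = 869; mod 256 = 101 → 65.
Zero-pad H(K) = 65 to 4 bytes: K' = 65 00 00 00.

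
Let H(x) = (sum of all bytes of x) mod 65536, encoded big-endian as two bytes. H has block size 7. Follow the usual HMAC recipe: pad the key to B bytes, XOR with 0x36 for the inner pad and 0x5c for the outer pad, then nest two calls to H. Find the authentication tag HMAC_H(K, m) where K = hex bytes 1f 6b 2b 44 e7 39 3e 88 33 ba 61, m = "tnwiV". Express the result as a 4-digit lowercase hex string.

030b

Key hex bytes 1f 6b 2b 44 e7 39 3e 88 33 ba 61 is 11 bytes > B = 7, so hash it first: H(key) = 04 2d, then zero-pad to 7 bytes: K' = 04 2d 00 00 00 00 00.
K' ⊕ ipad = 32 1b 36 36 36 36 36.  K' ⊕ opad = 58 71 5c 5c 5c 5c 5c.
Inner input = (K'⊕ipad) ∥ m = 32 1b 36 36 36 36 36 ∥ 74 6e 77 69 56.
Inner hash: sum = 50+27+54+54+54+54+54+116+110+119+105+86 = 883 → 03 73.
Outer input = (K'⊕opad) ∥ inner = 58 71 5c 5c 5c 5c 5c ∥ 03 73.
Outer hash (tag): sum = 88+113+92+92+92+92+92+3+115 = 779 → 03 0b.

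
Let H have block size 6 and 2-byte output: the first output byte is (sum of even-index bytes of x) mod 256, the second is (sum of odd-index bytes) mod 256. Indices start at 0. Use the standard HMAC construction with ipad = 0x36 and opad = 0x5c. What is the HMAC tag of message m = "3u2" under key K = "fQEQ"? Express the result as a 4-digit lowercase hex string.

Key "fQEQ" = 66 51 45 51 is 4 bytes ≤ B = 6; zero-pad to 6 bytes: K' = 66 51 45 51 00 00.
K' ⊕ ipad = 50 67 73 67 36 36.  K' ⊕ opad = 3a 0d 19 0d 5c 5c.
Inner input = (K'⊕ipad) ∥ m = 50 67 73 67 36 36 ∥ 33 75 32.
Inner hash: even-index sum = 350 mod 256 = 94; odd-index sum = 377 mod 256 = 121 → 5e 79.
Outer input = (K'⊕opad) ∥ inner = 3a 0d 19 0d 5c 5c ∥ 5e 79.
Outer hash (tag): even-index sum = 269 mod 256 = 13; odd-index sum = 239 mod 256 = 239 → 0d ef.

0def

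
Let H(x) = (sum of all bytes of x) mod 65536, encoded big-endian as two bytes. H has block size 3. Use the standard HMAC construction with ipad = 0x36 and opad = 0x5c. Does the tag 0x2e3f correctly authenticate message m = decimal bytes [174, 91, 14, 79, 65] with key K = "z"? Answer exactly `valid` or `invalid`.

invalid

Key "z" = 7a is 1 byte ≤ B = 3; zero-pad to 3 bytes: K' = 7a 00 00.
K' ⊕ ipad = 4c 36 36; K' ⊕ opad = 26 5c 5c.
Inner hash: sum = 76+54+54+174+91+14+79+65 = 607 → 02 5f.
Outer hash (recomputed tag): sum = 38+92+92+2+95 = 319 → 01 3f.
Recomputed tag = 013f; claimed = 2e3f → mismatch.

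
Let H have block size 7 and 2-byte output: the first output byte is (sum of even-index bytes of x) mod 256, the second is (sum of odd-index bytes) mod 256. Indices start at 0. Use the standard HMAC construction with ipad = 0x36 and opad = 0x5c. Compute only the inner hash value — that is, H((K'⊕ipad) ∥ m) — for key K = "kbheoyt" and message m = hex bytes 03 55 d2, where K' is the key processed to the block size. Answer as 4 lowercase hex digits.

Key "kbheoyt" = 6b 62 68 65 6f 79 74 is exactly B = 7 bytes: K' = 6b 62 68 65 6f 79 74.
K' ⊕ ipad = 5d 54 5e 53 59 4f 42.
Inner input = 5d 54 5e 53 59 4f 42 ∥ 03 55 d2.
Inner hash: even-index sum = 427 mod 256 = 171; odd-index sum = 459 mod 256 = 203 → ab cb.

abcb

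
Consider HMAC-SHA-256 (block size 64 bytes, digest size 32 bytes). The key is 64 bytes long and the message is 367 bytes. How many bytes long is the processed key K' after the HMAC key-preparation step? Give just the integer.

64

Key is 64 ≤ 64 bytes, zero-padded: |K'| = 64.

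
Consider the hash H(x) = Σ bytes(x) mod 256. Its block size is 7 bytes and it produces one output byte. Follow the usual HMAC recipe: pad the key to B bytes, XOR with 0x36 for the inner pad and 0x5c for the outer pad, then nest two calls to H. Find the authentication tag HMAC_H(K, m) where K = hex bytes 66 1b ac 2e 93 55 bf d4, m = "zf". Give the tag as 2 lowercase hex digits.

b6

Key hex bytes 66 1b ac 2e 93 55 bf d4 is 8 bytes > B = 7, so hash it first: H(key) = d6, then zero-pad to 7 bytes: K' = d6 00 00 00 00 00 00.
K' ⊕ ipad = e0 36 36 36 36 36 36.  K' ⊕ opad = 8a 5c 5c 5c 5c 5c 5c.
Inner input = (K'⊕ipad) ∥ m = e0 36 36 36 36 36 36 ∥ 7a 66.
Inner hash: sum = 224+54+54+54+54+54+54+122+102 = 772; mod 256 = 4 → 04.
Outer input = (K'⊕opad) ∥ inner = 8a 5c 5c 5c 5c 5c 5c ∥ 04.
Outer hash (tag): sum = 138+92+92+92+92+92+92+4 = 694; mod 256 = 182 → b6.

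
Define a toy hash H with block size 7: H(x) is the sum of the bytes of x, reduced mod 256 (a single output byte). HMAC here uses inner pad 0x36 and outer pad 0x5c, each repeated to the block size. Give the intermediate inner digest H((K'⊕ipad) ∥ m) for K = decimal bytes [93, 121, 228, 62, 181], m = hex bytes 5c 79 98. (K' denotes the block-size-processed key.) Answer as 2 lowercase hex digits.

Key decimal bytes [93, 121, 228, 62, 181] = 5d 79 e4 3e b5 is 5 bytes ≤ B = 7; zero-pad to 7 bytes: K' = 5d 79 e4 3e b5 00 00.
K' ⊕ ipad = 6b 4f d2 08 83 36 36.
Inner input = 6b 4f d2 08 83 36 36 ∥ 5c 79 98.
Inner hash: sum = 107+79+210+8+131+54+54+92+121+152 = 1008; mod 256 = 240 → f0.

f0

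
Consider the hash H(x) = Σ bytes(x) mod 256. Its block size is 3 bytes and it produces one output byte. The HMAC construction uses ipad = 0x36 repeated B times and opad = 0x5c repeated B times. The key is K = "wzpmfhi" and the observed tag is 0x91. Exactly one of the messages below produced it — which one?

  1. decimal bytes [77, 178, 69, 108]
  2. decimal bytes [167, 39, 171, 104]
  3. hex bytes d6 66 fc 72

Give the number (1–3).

Key "wzpmfhi" = 77 7a 70 6d 66 68 69 is 7 bytes > B = 3, so hash it first: H(key) = 05, then zero-pad to 3 bytes: K' = 05 00 00.
K' ⊕ ipad = 33 36 36; K' ⊕ opad = 59 5c 5c.
m1: inner = H(33 36 36 4d b2 45 6c) = 4f; tag = H(59 5c 5c 4f) = 60
m2: inner = H(33 36 36 a7 27 ab 68) = 80; tag = H(59 5c 5c 80) = 91 ← matches
m3: inner = H(33 36 36 d6 66 fc 72) = 49; tag = H(59 5c 5c 49) = 5a

2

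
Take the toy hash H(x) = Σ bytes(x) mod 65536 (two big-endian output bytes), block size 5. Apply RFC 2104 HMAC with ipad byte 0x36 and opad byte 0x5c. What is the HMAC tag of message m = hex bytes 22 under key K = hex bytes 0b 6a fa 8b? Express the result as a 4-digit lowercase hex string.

02e2

Key hex bytes 0b 6a fa 8b is 4 bytes ≤ B = 5; zero-pad to 5 bytes: K' = 0b 6a fa 8b 00.
K' ⊕ ipad = 3d 5c cc bd 36.  K' ⊕ opad = 57 36 a6 d7 5c.
Inner input = (K'⊕ipad) ∥ m = 3d 5c cc bd 36 ∥ 22.
Inner hash: sum = 61+92+204+189+54+34 = 634 → 02 7a.
Outer input = (K'⊕opad) ∥ inner = 57 36 a6 d7 5c ∥ 02 7a.
Outer hash (tag): sum = 87+54+166+215+92+2+122 = 738 → 02 e2.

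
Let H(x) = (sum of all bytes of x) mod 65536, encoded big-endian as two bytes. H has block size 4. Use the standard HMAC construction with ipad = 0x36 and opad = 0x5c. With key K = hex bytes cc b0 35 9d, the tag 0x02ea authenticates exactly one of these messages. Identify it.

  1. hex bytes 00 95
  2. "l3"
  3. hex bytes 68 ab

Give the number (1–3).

3

Key hex bytes cc b0 35 9d is exactly B = 4 bytes: K' = cc b0 35 9d.
K' ⊕ ipad = fa 86 03 ab; K' ⊕ opad = 90 ec 69 c1.
m1: inner = H(fa 86 03 ab 00 95) = 02 c3; tag = H(90 ec 69 c1 02 c3) = 036b
m2: inner = H(fa 86 03 ab 6c 33) = 02 cd; tag = H(90 ec 69 c1 02 cd) = 0375
m3: inner = H(fa 86 03 ab 68 ab) = 03 41; tag = H(90 ec 69 c1 03 41) = 02ea ← matches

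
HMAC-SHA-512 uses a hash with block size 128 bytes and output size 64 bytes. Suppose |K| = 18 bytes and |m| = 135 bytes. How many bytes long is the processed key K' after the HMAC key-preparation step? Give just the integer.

Key is 18 ≤ 128 bytes, zero-padded: |K'| = 128.

128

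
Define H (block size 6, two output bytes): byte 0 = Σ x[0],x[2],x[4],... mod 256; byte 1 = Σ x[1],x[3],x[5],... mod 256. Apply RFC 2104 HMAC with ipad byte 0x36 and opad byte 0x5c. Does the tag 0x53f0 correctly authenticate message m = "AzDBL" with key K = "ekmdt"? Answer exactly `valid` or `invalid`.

invalid

Key "ekmdt" = 65 6b 6d 64 74 is 5 bytes ≤ B = 6; zero-pad to 6 bytes: K' = 65 6b 6d 64 74 00.
K' ⊕ ipad = 53 5d 5b 52 42 36; K' ⊕ opad = 39 37 31 38 28 5c.
Inner hash: even-index sum = 449 mod 256 = 193; odd-index sum = 417 mod 256 = 161 → c1 a1.
Outer hash (recomputed tag): even-index sum = 339 mod 256 = 83; odd-index sum = 364 mod 256 = 108 → 53 6c.
Recomputed tag = 536c; claimed = 53f0 → mismatch.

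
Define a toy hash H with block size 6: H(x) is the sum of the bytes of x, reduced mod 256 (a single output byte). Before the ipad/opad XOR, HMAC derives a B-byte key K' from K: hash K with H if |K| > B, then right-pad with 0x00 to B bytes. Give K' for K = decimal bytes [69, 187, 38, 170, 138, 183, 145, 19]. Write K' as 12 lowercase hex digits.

b50000000000

|K| = 8 > B = 6, so first hash the key.
H(K): sum = 69+187+38+170+138+183+145+19 = 949; mod 256 = 181 → b5.
Zero-pad H(K) = b5 to 6 bytes: K' = b5 00 00 00 00 00.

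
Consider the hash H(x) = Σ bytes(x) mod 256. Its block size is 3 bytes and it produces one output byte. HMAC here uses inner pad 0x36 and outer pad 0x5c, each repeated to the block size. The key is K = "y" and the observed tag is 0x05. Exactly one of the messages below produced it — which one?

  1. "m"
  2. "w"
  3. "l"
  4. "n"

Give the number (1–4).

1

Key "y" = 79 is 1 byte ≤ B = 3; zero-pad to 3 bytes: K' = 79 00 00.
K' ⊕ ipad = 4f 36 36; K' ⊕ opad = 25 5c 5c.
m1: inner = H(4f 36 36 6d) = 28; tag = H(25 5c 5c 28) = 05 ← matches
m2: inner = H(4f 36 36 77) = 32; tag = H(25 5c 5c 32) = 0f
m3: inner = H(4f 36 36 6c) = 27; tag = H(25 5c 5c 27) = 04
m4: inner = H(4f 36 36 6e) = 29; tag = H(25 5c 5c 29) = 06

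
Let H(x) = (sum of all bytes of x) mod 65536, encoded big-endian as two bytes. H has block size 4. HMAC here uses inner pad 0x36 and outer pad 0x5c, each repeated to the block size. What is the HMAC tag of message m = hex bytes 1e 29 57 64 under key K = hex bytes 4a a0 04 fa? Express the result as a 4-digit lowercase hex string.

0225

Key hex bytes 4a a0 04 fa is exactly B = 4 bytes: K' = 4a a0 04 fa.
K' ⊕ ipad = 7c 96 32 cc.  K' ⊕ opad = 16 fc 58 a6.
Inner input = (K'⊕ipad) ∥ m = 7c 96 32 cc ∥ 1e 29 57 64.
Inner hash: sum = 124+150+50+204+30+41+87+100 = 786 → 03 12.
Outer input = (K'⊕opad) ∥ inner = 16 fc 58 a6 ∥ 03 12.
Outer hash (tag): sum = 22+252+88+166+3+18 = 549 → 02 25.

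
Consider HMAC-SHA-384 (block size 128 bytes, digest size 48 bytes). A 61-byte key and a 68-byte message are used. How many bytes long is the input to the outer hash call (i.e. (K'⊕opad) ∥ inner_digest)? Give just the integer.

Key is 61 ≤ 128 bytes, zero-padded: |K'| = 128.
Outer input = (K'⊕opad) ∥ H(inner) → 128 + 48 = 176 bytes.

176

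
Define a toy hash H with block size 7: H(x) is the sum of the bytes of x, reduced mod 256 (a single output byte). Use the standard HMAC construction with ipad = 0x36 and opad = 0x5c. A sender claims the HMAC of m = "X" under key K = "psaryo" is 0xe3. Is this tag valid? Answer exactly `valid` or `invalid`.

Key "psaryo" = 70 73 61 72 79 6f is 6 bytes ≤ B = 7; zero-pad to 7 bytes: K' = 70 73 61 72 79 6f 00.
K' ⊕ ipad = 46 45 57 44 4f 59 36; K' ⊕ opad = 2c 2f 3d 2e 25 33 5c.
Inner hash: sum = 70+69+87+68+79+89+54+88 = 604; mod 256 = 92 → 5c.
Outer hash (recomputed tag): sum = 44+47+61+46+37+51+92+92 = 470; mod 256 = 214 → d6.
Recomputed tag = d6; claimed = e3 → mismatch.

invalid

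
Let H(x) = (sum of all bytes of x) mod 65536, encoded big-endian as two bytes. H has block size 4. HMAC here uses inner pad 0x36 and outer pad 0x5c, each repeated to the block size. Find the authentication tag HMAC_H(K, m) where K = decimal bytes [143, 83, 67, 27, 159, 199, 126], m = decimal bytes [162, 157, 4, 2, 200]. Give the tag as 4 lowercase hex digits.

Key decimal bytes [143, 83, 67, 27, 159, 199, 126] = 8f 53 43 1b 9f c7 7e is 7 bytes > B = 4, so hash it first: H(key) = 03 24, then zero-pad to 4 bytes: K' = 03 24 00 00.
K' ⊕ ipad = 35 12 36 36.  K' ⊕ opad = 5f 78 5c 5c.
Inner input = (K'⊕ipad) ∥ m = 35 12 36 36 ∥ a2 9d 04 02 c8.
Inner hash: sum = 53+18+54+54+162+157+4+2+200 = 704 → 02 c0.
Outer input = (K'⊕opad) ∥ inner = 5f 78 5c 5c ∥ 02 c0.
Outer hash (tag): sum = 95+120+92+92+2+192 = 593 → 02 51.

0251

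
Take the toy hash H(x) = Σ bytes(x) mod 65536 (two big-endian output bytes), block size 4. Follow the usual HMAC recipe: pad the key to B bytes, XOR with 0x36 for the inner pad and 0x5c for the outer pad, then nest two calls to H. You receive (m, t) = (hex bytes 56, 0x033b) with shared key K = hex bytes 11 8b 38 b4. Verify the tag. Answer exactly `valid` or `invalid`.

Key hex bytes 11 8b 38 b4 is exactly B = 4 bytes: K' = 11 8b 38 b4.
K' ⊕ ipad = 27 bd 0e 82; K' ⊕ opad = 4d d7 64 e8.
Inner hash: sum = 39+189+14+130+86 = 458 → 01 ca.
Outer hash (recomputed tag): sum = 77+215+100+232+1+202 = 827 → 03 3b.
Recomputed tag = 033b; claimed = 033b → match.

valid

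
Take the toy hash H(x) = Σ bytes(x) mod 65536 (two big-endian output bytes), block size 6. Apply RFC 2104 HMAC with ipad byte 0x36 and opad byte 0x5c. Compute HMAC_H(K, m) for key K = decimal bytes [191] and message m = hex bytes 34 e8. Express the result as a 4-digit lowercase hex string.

Key decimal bytes [191] = bf is 1 byte ≤ B = 6; zero-pad to 6 bytes: K' = bf 00 00 00 00 00.
K' ⊕ ipad = 89 36 36 36 36 36.  K' ⊕ opad = e3 5c 5c 5c 5c 5c.
Inner input = (K'⊕ipad) ∥ m = 89 36 36 36 36 36 ∥ 34 e8.
Inner hash: sum = 137+54+54+54+54+54+52+232 = 691 → 02 b3.
Outer input = (K'⊕opad) ∥ inner = e3 5c 5c 5c 5c 5c ∥ 02 b3.
Outer hash (tag): sum = 227+92+92+92+92+92+2+179 = 868 → 03 64.

0364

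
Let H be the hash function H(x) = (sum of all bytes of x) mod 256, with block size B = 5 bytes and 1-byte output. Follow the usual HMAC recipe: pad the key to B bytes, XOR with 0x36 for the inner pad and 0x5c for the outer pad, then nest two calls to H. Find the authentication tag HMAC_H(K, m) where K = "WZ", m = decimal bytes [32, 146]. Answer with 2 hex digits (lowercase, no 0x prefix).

46

Key "WZ" = 57 5a is 2 bytes ≤ B = 5; zero-pad to 5 bytes: K' = 57 5a 00 00 00.
K' ⊕ ipad = 61 6c 36 36 36.  K' ⊕ opad = 0b 06 5c 5c 5c.
Inner input = (K'⊕ipad) ∥ m = 61 6c 36 36 36 ∥ 20 92.
Inner hash: sum = 97+108+54+54+54+32+146 = 545; mod 256 = 33 → 21.
Outer input = (K'⊕opad) ∥ inner = 0b 06 5c 5c 5c ∥ 21.
Outer hash (tag): sum = 11+6+92+92+92+33 = 326; mod 256 = 70 → 46.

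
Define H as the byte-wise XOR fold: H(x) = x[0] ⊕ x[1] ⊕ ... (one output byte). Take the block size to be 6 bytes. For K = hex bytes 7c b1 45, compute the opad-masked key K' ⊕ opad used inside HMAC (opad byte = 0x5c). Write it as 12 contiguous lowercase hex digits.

Key hex bytes 7c b1 45 is 3 bytes ≤ B = 6; zero-pad to 6 bytes: K' = 7c b1 45 00 00 00.
XOR each byte with 0x5c: 7c⊕5c=20, b1⊕5c=ed, 45⊕5c=19, 00⊕5c=5c, 00⊕5c=5c, 00⊕5c=5c.

20ed195c5c5c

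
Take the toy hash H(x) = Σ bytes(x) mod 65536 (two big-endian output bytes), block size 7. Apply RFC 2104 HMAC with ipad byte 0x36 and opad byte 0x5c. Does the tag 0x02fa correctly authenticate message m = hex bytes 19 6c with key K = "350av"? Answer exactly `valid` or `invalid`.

Key "350av" = 33 35 30 61 76 is 5 bytes ≤ B = 7; zero-pad to 7 bytes: K' = 33 35 30 61 76 00 00.
K' ⊕ ipad = 05 03 06 57 40 36 36; K' ⊕ opad = 6f 69 6c 3d 2a 5c 5c.
Inner hash: sum = 5+3+6+87+64+54+54+25+108 = 406 → 01 96.
Outer hash (recomputed tag): sum = 111+105+108+61+42+92+92+1+150 = 762 → 02 fa.
Recomputed tag = 02fa; claimed = 02fa → match.

valid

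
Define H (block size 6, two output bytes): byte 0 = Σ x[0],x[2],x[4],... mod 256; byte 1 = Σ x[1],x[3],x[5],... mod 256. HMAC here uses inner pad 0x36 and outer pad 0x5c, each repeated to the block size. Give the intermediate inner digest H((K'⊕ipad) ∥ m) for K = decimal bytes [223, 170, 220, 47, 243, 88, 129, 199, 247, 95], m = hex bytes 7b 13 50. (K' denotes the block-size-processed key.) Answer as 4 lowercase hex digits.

47e0

Key decimal bytes [223, 170, 220, 47, 243, 88, 129, 199, 247, 95] = df aa dc 2f f3 58 81 c7 f7 5f is 10 bytes > B = 6, so hash it first: H(key) = 26 57, then zero-pad to 6 bytes: K' = 26 57 00 00 00 00.
K' ⊕ ipad = 10 61 36 36 36 36.
Inner input = 10 61 36 36 36 36 ∥ 7b 13 50.
Inner hash: even-index sum = 327 mod 256 = 71; odd-index sum = 224 mod 256 = 224 → 47 e0.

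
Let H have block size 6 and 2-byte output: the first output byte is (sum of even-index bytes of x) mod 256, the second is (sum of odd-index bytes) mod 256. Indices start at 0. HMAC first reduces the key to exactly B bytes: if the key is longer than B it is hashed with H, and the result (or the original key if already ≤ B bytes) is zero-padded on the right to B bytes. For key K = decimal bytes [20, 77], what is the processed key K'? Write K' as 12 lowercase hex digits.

Key decimal bytes [20, 77] = 14 4d is 2 bytes ≤ B = 6; zero-pad to 6 bytes: K' = 14 4d 00 00 00 00.

144d00000000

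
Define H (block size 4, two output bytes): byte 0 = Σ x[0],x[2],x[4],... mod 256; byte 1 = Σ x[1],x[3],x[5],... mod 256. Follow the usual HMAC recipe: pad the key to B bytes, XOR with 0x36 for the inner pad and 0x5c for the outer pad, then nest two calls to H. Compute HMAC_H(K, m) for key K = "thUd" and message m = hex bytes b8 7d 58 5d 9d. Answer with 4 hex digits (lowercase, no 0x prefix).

83f6

Key "thUd" = 74 68 55 64 is exactly B = 4 bytes: K' = 74 68 55 64.
K' ⊕ ipad = 42 5e 63 52.  K' ⊕ opad = 28 34 09 38.
Inner input = (K'⊕ipad) ∥ m = 42 5e 63 52 ∥ b8 7d 58 5d 9d.
Inner hash: even-index sum = 594 mod 256 = 82; odd-index sum = 394 mod 256 = 138 → 52 8a.
Outer input = (K'⊕opad) ∥ inner = 28 34 09 38 ∥ 52 8a.
Outer hash (tag): even-index sum = 131 mod 256 = 131; odd-index sum = 246 mod 256 = 246 → 83 f6.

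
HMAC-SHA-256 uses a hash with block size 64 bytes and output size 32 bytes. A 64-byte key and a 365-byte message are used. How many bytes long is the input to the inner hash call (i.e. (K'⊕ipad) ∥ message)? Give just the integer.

429

Key is 64 ≤ 64 bytes, zero-padded: |K'| = 64.
Inner input = (K'⊕ipad) ∥ m → 64 + 365 = 429 bytes.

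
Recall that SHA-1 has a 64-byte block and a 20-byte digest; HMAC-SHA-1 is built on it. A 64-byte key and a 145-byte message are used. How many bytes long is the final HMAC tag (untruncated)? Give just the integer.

The tag is one SHA-1 digest: 20 bytes.

20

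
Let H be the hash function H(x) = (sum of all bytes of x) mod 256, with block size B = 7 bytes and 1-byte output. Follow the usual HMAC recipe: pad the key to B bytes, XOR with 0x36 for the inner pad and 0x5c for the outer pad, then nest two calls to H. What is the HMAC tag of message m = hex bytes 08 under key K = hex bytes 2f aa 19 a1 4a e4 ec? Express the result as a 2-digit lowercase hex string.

Key hex bytes 2f aa 19 a1 4a e4 ec is exactly B = 7 bytes: K' = 2f aa 19 a1 4a e4 ec.
K' ⊕ ipad = 19 9c 2f 97 7c d2 da.  K' ⊕ opad = 73 f6 45 fd 16 b8 b0.
Inner input = (K'⊕ipad) ∥ m = 19 9c 2f 97 7c d2 da ∥ 08.
Inner hash: sum = 25+156+47+151+124+210+218+8 = 939; mod 256 = 171 → ab.
Outer input = (K'⊕opad) ∥ inner = 73 f6 45 fd 16 b8 b0 ∥ ab.
Outer hash (tag): sum = 115+246+69+253+22+184+176+171 = 1236; mod 256 = 212 → d4.

d4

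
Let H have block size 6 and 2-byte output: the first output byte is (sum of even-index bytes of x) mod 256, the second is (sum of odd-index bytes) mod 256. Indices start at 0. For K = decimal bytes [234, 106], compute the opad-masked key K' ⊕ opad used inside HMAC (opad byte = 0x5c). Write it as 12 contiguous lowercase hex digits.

Key decimal bytes [234, 106] = ea 6a is 2 bytes ≤ B = 6; zero-pad to 6 bytes: K' = ea 6a 00 00 00 00.
XOR each byte with 0x5c: ea⊕5c=b6, 6a⊕5c=36, 00⊕5c=5c, 00⊕5c=5c, 00⊕5c=5c, 00⊕5c=5c.

b6365c5c5c5c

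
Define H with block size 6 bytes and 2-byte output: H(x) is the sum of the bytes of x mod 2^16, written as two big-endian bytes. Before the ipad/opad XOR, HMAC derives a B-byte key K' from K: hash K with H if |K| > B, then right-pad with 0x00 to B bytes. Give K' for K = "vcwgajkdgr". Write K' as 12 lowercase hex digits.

|K| = 10 > B = 6, so first hash the key.
H(K): sum = 118+99+119+103+97+106+107+100+103+114 = 1066 → 04 2a.
Zero-pad H(K) = 04 2a to 6 bytes: K' = 04 2a 00 00 00 00.

042a00000000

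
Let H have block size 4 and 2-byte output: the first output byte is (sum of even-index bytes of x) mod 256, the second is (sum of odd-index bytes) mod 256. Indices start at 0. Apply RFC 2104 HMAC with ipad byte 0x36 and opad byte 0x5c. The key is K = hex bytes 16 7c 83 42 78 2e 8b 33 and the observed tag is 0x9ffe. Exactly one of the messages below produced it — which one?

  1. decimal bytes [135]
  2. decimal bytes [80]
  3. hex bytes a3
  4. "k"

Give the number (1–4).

3

Key hex bytes 16 7c 83 42 78 2e 8b 33 is 8 bytes > B = 4, so hash it first: H(key) = 9c 1f, then zero-pad to 4 bytes: K' = 9c 1f 00 00.
K' ⊕ ipad = aa 29 36 36; K' ⊕ opad = c0 43 5c 5c.
m1: inner = H(aa 29 36 36 87) = 67 5f; tag = H(c0 43 5c 5c 67 5f) = 83fe
m2: inner = H(aa 29 36 36 50) = 30 5f; tag = H(c0 43 5c 5c 30 5f) = 4cfe
m3: inner = H(aa 29 36 36 a3) = 83 5f; tag = H(c0 43 5c 5c 83 5f) = 9ffe ← matches
m4: inner = H(aa 29 36 36 6b) = 4b 5f; tag = H(c0 43 5c 5c 4b 5f) = 67fe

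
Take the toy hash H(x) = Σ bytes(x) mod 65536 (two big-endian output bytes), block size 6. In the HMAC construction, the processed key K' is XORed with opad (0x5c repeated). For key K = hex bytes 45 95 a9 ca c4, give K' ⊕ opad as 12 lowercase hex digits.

Key hex bytes 45 95 a9 ca c4 is 5 bytes ≤ B = 6; zero-pad to 6 bytes: K' = 45 95 a9 ca c4 00.
XOR each byte with 0x5c: 45⊕5c=19, 95⊕5c=c9, a9⊕5c=f5, ca⊕5c=96, c4⊕5c=98, 00⊕5c=5c.

19c9f596985c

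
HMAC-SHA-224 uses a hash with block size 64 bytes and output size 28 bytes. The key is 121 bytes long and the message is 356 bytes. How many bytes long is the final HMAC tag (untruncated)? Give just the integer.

28

The tag is one SHA-224 digest: 28 bytes.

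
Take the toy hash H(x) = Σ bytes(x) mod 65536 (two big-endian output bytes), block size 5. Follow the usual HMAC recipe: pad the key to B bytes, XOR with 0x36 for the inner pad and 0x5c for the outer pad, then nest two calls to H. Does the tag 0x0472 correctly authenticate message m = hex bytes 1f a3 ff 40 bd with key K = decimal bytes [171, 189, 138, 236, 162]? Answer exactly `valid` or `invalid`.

Key decimal bytes [171, 189, 138, 236, 162] = ab bd 8a ec a2 is exactly B = 5 bytes: K' = ab bd 8a ec a2.
K' ⊕ ipad = 9d 8b bc da 94; K' ⊕ opad = f7 e1 d6 b0 fe.
Inner hash: sum = 157+139+188+218+148+31+163+255+64+189 = 1552 → 06 10.
Outer hash (recomputed tag): sum = 247+225+214+176+254+6+16 = 1138 → 04 72.
Recomputed tag = 0472; claimed = 0472 → match.

valid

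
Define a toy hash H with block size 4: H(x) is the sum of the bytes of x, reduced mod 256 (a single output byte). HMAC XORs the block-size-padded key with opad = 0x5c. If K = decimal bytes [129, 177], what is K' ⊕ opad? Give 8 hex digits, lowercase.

Key decimal bytes [129, 177] = 81 b1 is 2 bytes ≤ B = 4; zero-pad to 4 bytes: K' = 81 b1 00 00.
XOR each byte with 0x5c: 81⊕5c=dd, b1⊕5c=ed, 00⊕5c=5c, 00⊕5c=5c.

dded5c5c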